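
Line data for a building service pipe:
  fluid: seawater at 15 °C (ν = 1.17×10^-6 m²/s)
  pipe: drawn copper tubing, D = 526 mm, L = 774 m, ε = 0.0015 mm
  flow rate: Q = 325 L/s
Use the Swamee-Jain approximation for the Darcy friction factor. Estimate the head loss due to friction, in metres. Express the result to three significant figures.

V = 4Q/(πD²) = 4·0.325/(π·0.526²) = 1.496 m/s
Re = VD/ν = 1.496·0.526/1.17×10^-6 = 6.72×10^5 → turbulent
ε/D = 0.0015/526 = 2.85×10^-6
Swamee-Jain: f = 0.01248
h_f = f(L/D)V²/(2g) = 0.01248·(774/0.526)·1.496²/(2·9.81) = 2.094 m

h_f ≈ 2.09 m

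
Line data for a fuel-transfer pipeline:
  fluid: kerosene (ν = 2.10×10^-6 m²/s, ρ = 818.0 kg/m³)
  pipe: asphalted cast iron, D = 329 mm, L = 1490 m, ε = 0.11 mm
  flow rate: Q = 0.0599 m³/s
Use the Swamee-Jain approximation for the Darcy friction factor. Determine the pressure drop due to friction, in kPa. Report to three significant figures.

Δp ≈ 17.8 kPa

V = 4Q/(πD²) = 4·0.0599/(π·0.329²) = 0.7046 m/s
Re = VD/ν = 0.7046·0.329/2.10×10^-6 = 1.10×10^5 → turbulent
ε/D = 0.11/329 = 3.34×10^-4
Swamee-Jain: f = 0.01939
h_f = f(L/D)V²/(2g) = 0.01939·(1490/0.329)·0.7046²/(2·9.81) = 2.222 m
Δp = ρg·h_f = 818.0·9.81·2.222 = 17.83 kPa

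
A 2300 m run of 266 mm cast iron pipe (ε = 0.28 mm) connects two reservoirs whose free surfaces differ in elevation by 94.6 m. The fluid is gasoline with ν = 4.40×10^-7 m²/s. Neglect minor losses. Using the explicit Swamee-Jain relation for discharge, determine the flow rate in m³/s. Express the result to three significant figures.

Q ≈ 0.182 m³/s

Swamee-Jain (Type II): Q = -0.965·√(gD⁵h_f/L)·ln[ε/(3.7D) + √(3.17ν²L/(gD³h_f))]
√(gD⁵h_f/L) = √(9.81·0.266⁵·94.6/2300) = 0.02318
ε/(3.7D) = 2.84×10^-4; √(3.17ν²L/(gD³h_f)) = 8.99×10^-6
Q = -0.965·0.02318·ln(2.935×10^-4) = 0.1819 m³/s
Check: V = 3.27 m/s, Re = 1.98×10^6, f = 0.02009, h_f = 94.9 m ≈ 94.6 m ✓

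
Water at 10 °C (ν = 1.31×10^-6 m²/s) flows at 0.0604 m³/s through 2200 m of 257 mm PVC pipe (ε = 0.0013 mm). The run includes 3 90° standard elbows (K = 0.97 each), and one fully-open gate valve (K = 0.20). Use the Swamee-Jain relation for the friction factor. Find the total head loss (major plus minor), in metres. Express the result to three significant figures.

H_L ≈ 9.20 m

V = 4Q/(πD²) = 1.164 m/s; V²/2g = 0.06910 m
Re = 2.28×10^5, ε/D = 5.06×10^-6 → f = 0.01519 (Swamee-Jain)
Major: h_f = f(L/D)·V²/2g = 0.01519·8560·0.06910 = 8.984 m
Minor: ΣK = 3.11; h_m = ΣK·V²/2g = 0.2149 m
Total H_L = 8.984 + 0.2149 = 9.199 m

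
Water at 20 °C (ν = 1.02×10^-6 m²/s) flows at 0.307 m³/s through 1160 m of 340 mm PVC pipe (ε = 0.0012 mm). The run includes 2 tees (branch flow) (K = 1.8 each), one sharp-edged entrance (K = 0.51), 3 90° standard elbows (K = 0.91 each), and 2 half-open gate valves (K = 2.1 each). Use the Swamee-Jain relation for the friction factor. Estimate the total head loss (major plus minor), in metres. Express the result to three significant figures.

H_L ≈ 29.2 m

V = 4Q/(πD²) = 3.381 m/s; V²/2g = 0.5828 m
Re = 1.13×10^6, ε/D = 3.53×10^-6 → f = 0.01147 (Swamee-Jain)
Major: h_f = f(L/D)·V²/2g = 0.01147·3412·0.5828 = 22.81 m
Minor: ΣK = 11.0; h_m = ΣK·V²/2g = 6.434 m
Total H_L = 22.81 + 6.434 = 29.24 m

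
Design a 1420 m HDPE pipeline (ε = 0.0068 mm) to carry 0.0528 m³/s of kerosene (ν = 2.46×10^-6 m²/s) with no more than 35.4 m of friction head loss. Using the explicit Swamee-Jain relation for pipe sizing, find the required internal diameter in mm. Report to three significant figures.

Swamee-Jain (Type III): D = 0.66·[ε^1.25·(LQ²/(gh_f))^4.75 + ν·Q^9.4·(L/(gh_f))^5.2]^0.04
LQ²/(gh_f) = 0.01140; L/(gh_f) = 4.089
Term 1 = ε^1.25·(…)^4.75 = 2.05×10^-16; Term 2 = ν·Q^9.4·(…)^5.2 = 3.67×10^-15
D = 0.66·(2.05×10^-16 + 3.67×10^-15)^0.04 = 0.1750 m = 175 mm
Check: V = 2.20 m/s, Re = 1.56×10^5, f = 0.01661, h_f = 33.1 m ≈ 35.4 m ✓

D ≈ 175 mm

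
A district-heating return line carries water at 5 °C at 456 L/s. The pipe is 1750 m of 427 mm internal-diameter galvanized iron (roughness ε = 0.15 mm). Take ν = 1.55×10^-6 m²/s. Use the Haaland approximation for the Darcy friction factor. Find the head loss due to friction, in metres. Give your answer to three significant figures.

h_f ≈ 34.1 m

V = 4Q/(πD²) = 4·0.456/(π·0.427²) = 3.184 m/s
Re = VD/ν = 3.184·0.427/1.55×10^-6 = 8.77×10^5 → turbulent
ε/D = 0.15/427 = 3.51×10^-4
Haaland: f = 0.01612
h_f = f(L/D)V²/(2g) = 0.01612·(1750/0.427)·3.184²/(2·9.81) = 34.15 m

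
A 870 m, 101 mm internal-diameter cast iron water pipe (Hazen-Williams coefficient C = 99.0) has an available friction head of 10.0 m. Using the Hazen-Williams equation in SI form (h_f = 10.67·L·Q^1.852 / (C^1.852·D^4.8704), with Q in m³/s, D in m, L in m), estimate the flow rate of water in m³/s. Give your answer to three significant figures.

Q ≈ 0.00595 m³/s

Rearranging: Q = [h_f·C^1.852·D^4.8704 / (10.67·L)]^(1/1.852)
Q = [10.0·99.0^1.852·0.101^4.8704 / (10.67·870)]^0.540 = 0.005954 m³/s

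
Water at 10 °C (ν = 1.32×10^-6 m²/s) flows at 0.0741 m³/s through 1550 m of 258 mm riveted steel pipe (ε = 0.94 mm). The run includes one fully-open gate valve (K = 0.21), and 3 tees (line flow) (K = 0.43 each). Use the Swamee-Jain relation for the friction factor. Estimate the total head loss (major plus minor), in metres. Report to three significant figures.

V = 4Q/(πD²) = 1.417 m/s; V²/2g = 0.1024 m
Re = 2.77×10^5, ε/D = 0.00364 → f = 0.02823 (Swamee-Jain)
Major: h_f = f(L/D)·V²/2g = 0.02823·6008·0.1024 = 17.37 m
Minor: ΣK = 1.50; h_m = ΣK·V²/2g = 0.1536 m
Total H_L = 17.37 + 0.1536 = 17.52 m

H_L ≈ 17.5 m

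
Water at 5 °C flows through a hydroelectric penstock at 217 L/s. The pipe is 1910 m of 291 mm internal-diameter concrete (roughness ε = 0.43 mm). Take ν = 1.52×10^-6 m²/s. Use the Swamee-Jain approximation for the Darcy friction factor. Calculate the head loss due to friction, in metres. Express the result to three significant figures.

h_f ≈ 78.8 m

V = 4Q/(πD²) = 4·0.217/(π·0.291²) = 3.263 m/s
Re = VD/ν = 3.263·0.291/1.52×10^-6 = 6.25×10^5 → turbulent
ε/D = 0.43/291 = 0.00148
Swamee-Jain: f = 0.02211
h_f = f(L/D)V²/(2g) = 0.02211·(1910/0.291)·3.263²/(2·9.81) = 78.76 m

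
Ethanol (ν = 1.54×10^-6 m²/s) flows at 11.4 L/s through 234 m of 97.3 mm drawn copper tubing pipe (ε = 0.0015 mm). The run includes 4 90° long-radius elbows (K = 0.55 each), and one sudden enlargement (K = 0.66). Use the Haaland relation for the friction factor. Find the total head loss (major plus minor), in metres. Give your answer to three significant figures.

H_L ≈ 5.53 m

V = 4Q/(πD²) = 1.533 m/s; V²/2g = 0.1198 m
Re = 9.69×10^4, ε/D = 1.54×10^-5 → f = 0.01800 (Haaland)
Major: h_f = f(L/D)·V²/2g = 0.01800·2405·0.1198 = 5.186 m
Minor: ΣK = 2.86; h_m = ΣK·V²/2g = 0.3426 m
Total H_L = 5.186 + 0.3426 = 5.529 m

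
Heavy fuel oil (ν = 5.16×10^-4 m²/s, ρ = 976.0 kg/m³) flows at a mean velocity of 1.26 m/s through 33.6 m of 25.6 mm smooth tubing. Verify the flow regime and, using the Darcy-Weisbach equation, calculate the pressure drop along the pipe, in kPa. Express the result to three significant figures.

Δp ≈ 1040 kPa

Re = VD/ν = 1.26·0.02560/5.16×10^-4 = 62.5 → laminar (Re < 2300)
f = 64/Re = 1.024
h_f = f(L/D)V²/(2g) = 1.024·(33.6/0.02560)·1.26²/(2·9.81) = 108.7 m
Δp = ρg·h_f = 976.0·9.81·108.7 = 1041 kPa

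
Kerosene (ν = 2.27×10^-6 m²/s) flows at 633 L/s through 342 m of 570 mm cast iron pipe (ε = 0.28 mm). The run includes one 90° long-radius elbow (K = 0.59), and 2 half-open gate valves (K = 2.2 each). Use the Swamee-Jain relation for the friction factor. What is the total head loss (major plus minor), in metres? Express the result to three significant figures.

V = 4Q/(πD²) = 2.481 m/s; V²/2g = 0.3136 m
Re = 6.23×10^5, ε/D = 4.91×10^-4 → f = 0.01754 (Swamee-Jain)
Major: h_f = f(L/D)·V²/2g = 0.01754·600.0·0.3136 = 3.301 m
Minor: ΣK = 4.99; h_m = ΣK·V²/2g = 1.565 m
Total H_L = 3.301 + 1.565 = 4.866 m

H_L ≈ 4.87 m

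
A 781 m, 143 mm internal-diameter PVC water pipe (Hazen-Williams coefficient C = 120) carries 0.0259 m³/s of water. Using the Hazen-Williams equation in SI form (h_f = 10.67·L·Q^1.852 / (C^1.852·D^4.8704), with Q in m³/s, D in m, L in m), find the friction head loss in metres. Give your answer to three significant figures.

h_f ≈ 17.6 m

h_f = 10.67·781·0.0259^1.852 / (120^1.852·0.143^4.8704) = 17.60 m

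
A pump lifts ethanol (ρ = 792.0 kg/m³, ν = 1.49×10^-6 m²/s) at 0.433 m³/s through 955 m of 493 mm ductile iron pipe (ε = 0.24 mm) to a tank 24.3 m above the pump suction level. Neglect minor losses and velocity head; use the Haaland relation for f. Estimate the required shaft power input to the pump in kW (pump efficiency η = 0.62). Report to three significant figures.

P_shaft ≈ 179 kW

V = 4Q/(πD²) = 2.268 m/s; Re = 7.51×10^5; ε/D = 4.87×10^-4; f = 0.01722
h_f = f(L/D)V²/2g = 8.749 m
Total head H = z + h_f = 24.3 + 8.749 = 33.05 m
P_hyd = ρgQH = 792.0·9.81·0.433·33.05 = 111.2 kW
P_shaft = P_hyd/η = 111.2/0.62 = 179.3 kW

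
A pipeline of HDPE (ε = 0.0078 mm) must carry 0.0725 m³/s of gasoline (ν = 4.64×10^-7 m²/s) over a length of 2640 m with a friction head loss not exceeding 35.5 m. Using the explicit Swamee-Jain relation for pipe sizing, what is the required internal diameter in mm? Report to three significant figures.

Swamee-Jain (Type III): D = 0.66·[ε^1.25·(LQ²/(gh_f))^4.75 + ν·Q^9.4·(L/(gh_f))^5.2]^0.04
LQ²/(gh_f) = 0.03985; L/(gh_f) = 7.581
Term 1 = ε^1.25·(…)^4.75 = 9.27×10^-14; Term 2 = ν·Q^9.4·(…)^5.2 = 3.37×10^-13
D = 0.66·(9.27×10^-14 + 3.37×10^-13)^0.04 = 0.2113 m = 211 mm
Check: V = 2.07 m/s, Re = 9.42×10^5, f = 0.01253, h_f = 34.1 m ≈ 35.5 m ✓

D ≈ 211 mm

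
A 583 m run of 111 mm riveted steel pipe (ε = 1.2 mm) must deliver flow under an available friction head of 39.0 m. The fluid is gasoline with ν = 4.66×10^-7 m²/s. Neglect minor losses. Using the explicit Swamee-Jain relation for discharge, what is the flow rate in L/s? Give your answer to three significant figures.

Swamee-Jain (Type II): Q = -0.965·√(gD⁵h_f/L)·ln[ε/(3.7D) + √(3.17ν²L/(gD³h_f))]
√(gD⁵h_f/L) = √(9.81·0.111⁵·39.0/583) = 0.003325
ε/(3.7D) = 0.00292; √(3.17ν²L/(gD³h_f)) = 2.77×10^-5
Q = -0.965·0.003325·ln(0.002950) = 0.01870 m³/s
Check: V = 1.93 m/s, Re = 4.60×10^5, f = 0.03913, h_f = 39.1 m ≈ 39.0 m ✓

Q ≈ 18.7 L/s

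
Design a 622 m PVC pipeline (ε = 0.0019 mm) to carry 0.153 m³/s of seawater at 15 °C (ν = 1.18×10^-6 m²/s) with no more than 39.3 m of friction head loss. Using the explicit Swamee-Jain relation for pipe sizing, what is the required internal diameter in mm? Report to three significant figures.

D ≈ 209 mm

Swamee-Jain (Type III): D = 0.66·[ε^1.25·(LQ²/(gh_f))^4.75 + ν·Q^9.4·(L/(gh_f))^5.2]^0.04
LQ²/(gh_f) = 0.03777; L/(gh_f) = 1.613
Term 1 = ε^1.25·(…)^4.75 = 1.23×10^-14; Term 2 = ν·Q^9.4·(…)^5.2 = 3.08×10^-13
D = 0.66·(1.23×10^-14 + 3.08×10^-13)^0.04 = 0.2088 m = 209 mm
Check: V = 4.47 m/s, Re = 7.91×10^5, f = 0.01227, h_f = 37.2 m ≈ 39.3 m ✓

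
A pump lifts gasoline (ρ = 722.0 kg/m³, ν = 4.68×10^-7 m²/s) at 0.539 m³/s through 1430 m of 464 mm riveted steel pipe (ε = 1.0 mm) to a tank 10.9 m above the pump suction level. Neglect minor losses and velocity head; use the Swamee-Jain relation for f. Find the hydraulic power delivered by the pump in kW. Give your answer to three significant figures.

P_hyd ≈ 188 kW

V = 4Q/(πD²) = 3.188 m/s; Re = 3.16×10^6; ε/D = 0.00216; f = 0.02398
h_f = f(L/D)V²/2g = 38.28 m
Total head H = z + h_f = 10.9 + 38.28 = 49.18 m
P_hyd = ρgQH = 722.0·9.81·0.539·49.18 = 187.7 kW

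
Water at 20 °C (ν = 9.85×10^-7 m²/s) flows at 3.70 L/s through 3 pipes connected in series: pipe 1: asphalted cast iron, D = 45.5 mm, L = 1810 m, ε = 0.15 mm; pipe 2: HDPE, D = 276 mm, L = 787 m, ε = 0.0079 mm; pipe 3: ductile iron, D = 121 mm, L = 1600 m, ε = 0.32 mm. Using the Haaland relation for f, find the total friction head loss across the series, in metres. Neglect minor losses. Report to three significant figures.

Pipe 1: V = 2.276 m/s, Re = 1.05×10^5, ε/D = 0.00330, f = 0.02798, h_1 = f(L/D)V²/2g = 293.7 m
Pipe 2: V = 0.06184 m/s, Re = 1.73×10^4, ε/D = 2.86×10^-5, f = 0.02674, h_2 = f(L/D)V²/2g = 0.01486 m
Pipe 3: V = 0.3218 m/s, Re = 3.95×10^4, ε/D = 0.00264, f = 0.02828, h_3 = f(L/D)V²/2g = 1.973 m
Series → Q common, losses add: H = Σh = 295.7 m

H ≈ 296 m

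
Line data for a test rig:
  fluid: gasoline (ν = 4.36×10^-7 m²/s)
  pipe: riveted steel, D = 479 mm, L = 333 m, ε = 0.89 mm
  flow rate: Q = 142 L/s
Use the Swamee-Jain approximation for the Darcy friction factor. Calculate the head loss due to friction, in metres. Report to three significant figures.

h_f ≈ 0.512 m

V = 4Q/(πD²) = 4·0.142/(π·0.479²) = 0.7880 m/s
Re = VD/ν = 0.7880·0.479/4.36×10^-7 = 8.66×10^5 → turbulent
ε/D = 0.89/479 = 0.00186
Swamee-Jain: f = 0.02328
h_f = f(L/D)V²/(2g) = 0.02328·(333/0.479)·0.7880²/(2·9.81) = 0.5121 m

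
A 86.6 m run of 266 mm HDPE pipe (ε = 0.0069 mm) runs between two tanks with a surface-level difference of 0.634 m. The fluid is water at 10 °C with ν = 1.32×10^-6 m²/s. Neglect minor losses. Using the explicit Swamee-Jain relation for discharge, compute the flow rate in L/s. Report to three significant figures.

Swamee-Jain (Type II): Q = -0.965·√(gD⁵h_f/L)·ln[ε/(3.7D) + √(3.17ν²L/(gD³h_f))]
√(gD⁵h_f/L) = √(9.81·0.266⁵·0.634/86.6) = 0.009780
ε/(3.7D) = 7.01×10^-6; √(3.17ν²L/(gD³h_f)) = 6.39×10^-5
Q = -0.965·0.009780·ln(7.093×10^-5) = 0.09016 m³/s
Check: V = 1.62 m/s, Re = 3.27×10^5, f = 0.01446, h_f = 0.632 m ≈ 0.634 m ✓

Q ≈ 90.2 L/s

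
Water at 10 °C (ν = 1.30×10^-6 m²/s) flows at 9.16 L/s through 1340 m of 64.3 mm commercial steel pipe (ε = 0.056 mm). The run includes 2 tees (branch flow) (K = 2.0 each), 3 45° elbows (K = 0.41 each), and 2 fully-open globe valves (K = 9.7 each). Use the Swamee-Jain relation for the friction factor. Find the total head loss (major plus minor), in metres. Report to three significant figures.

V = 4Q/(πD²) = 2.821 m/s; V²/2g = 0.4056 m
Re = 1.40×10^5, ε/D = 8.71×10^-4 → f = 0.02123 (Swamee-Jain)
Major: h_f = f(L/D)·V²/2g = 0.02123·20840·0.4056 = 179.4 m
Minor: ΣK = 24.6; h_m = ΣK·V²/2g = 9.989 m
Total H_L = 179.4 + 9.989 = 189.4 m

H_L ≈ 189 m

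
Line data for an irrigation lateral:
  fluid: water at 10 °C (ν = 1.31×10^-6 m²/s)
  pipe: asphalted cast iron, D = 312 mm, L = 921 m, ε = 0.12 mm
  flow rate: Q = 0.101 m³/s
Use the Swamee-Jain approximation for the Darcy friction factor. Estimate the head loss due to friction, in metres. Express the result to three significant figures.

h_f ≈ 4.61 m

V = 4Q/(πD²) = 4·0.101/(π·0.312²) = 1.321 m/s
Re = VD/ν = 1.321·0.312/1.31×10^-6 = 3.15×10^5 → turbulent
ε/D = 0.12/312 = 3.85×10^-4
Swamee-Jain: f = 0.01756
h_f = f(L/D)V²/(2g) = 0.01756·(921/0.312)·1.321²/(2·9.81) = 4.611 m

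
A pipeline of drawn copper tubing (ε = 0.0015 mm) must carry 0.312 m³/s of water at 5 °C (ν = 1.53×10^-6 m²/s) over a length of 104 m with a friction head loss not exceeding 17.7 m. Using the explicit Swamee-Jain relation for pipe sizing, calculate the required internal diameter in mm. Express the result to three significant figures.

D ≈ 224 mm

Swamee-Jain (Type III): D = 0.66·[ε^1.25·(LQ²/(gh_f))^4.75 + ν·Q^9.4·(L/(gh_f))^5.2]^0.04
LQ²/(gh_f) = 0.05830; L/(gh_f) = 0.5990
Term 1 = ε^1.25·(…)^4.75 = 7.20×10^-14; Term 2 = ν·Q^9.4·(…)^5.2 = 1.87×10^-12
D = 0.66·(7.20×10^-14 + 1.87×10^-12)^0.04 = 0.2244 m = 224 mm
Check: V = 7.89 m/s, Re = 1.16×10^6, f = 0.01151, h_f = 16.9 m ≈ 17.7 m ✓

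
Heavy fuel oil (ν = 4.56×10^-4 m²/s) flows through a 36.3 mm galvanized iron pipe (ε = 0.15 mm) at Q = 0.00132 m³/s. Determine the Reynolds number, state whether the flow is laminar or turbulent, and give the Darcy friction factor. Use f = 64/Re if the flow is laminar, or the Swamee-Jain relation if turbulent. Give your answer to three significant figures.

Re ≈ 102; laminar; f = 64/Re ≈ 0.630

V = 4Q/(πD²) = 1.275 m/s
Re = VD/ν = 1.275·0.0363/4.56×10^-4 = 102
Re < 2300 → laminar → f = 64/Re = 0.6303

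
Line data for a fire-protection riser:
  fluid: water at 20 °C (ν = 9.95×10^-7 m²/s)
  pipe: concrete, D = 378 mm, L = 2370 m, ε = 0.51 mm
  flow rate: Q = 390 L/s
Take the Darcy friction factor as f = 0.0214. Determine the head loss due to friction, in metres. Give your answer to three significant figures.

V = 4Q/(πD²) = 4·0.390/(π·0.378²) = 3.475 m/s
h_f = f(L/D)V²/(2g) = 0.02140·(2370/0.378)·3.475²/(2·9.81) = 82.59 m

h_f ≈ 82.6 m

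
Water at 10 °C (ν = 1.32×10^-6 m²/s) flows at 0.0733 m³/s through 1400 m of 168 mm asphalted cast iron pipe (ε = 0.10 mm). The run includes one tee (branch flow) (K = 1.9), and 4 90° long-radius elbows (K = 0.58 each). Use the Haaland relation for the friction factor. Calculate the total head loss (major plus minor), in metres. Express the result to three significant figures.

H_L ≈ 87.3 m

V = 4Q/(πD²) = 3.307 m/s; V²/2g = 0.5573 m
Re = 4.21×10^5, ε/D = 5.95×10^-4 → f = 0.01829 (Haaland)
Major: h_f = f(L/D)·V²/2g = 0.01829·8333·0.5573 = 84.93 m
Minor: ΣK = 4.22; h_m = ΣK·V²/2g = 2.352 m
Total H_L = 84.93 + 2.352 = 87.28 m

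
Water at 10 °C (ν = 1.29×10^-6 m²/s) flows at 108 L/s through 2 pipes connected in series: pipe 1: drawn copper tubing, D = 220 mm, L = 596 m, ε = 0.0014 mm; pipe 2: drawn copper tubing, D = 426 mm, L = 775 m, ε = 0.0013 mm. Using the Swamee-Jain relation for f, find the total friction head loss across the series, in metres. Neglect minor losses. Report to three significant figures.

Pipe 1: V = 2.841 m/s, Re = 4.85×10^5, ε/D = 6.36×10^-6, f = 0.01327, h_1 = f(L/D)V²/2g = 14.79 m
Pipe 2: V = 0.7577 m/s, Re = 2.50×10^5, ε/D = 3.05×10^-6, f = 0.01491, h_2 = f(L/D)V²/2g = 0.7937 m
Series → Q common, losses add: H = Σh = 15.58 m

H ≈ 15.6 m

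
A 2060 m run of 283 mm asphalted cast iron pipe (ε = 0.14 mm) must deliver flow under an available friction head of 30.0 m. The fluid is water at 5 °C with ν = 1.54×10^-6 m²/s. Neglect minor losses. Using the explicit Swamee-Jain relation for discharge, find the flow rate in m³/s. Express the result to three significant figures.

Swamee-Jain (Type II): Q = -0.965·√(gD⁵h_f/L)·ln[ε/(3.7D) + √(3.17ν²L/(gD³h_f))]
√(gD⁵h_f/L) = √(9.81·0.283⁵·30.0/2060) = 0.01610
ε/(3.7D) = 1.34×10^-4; √(3.17ν²L/(gD³h_f)) = 4.82×10^-5
Q = -0.965·0.01610·ln(1.819×10^-4) = 0.1338 m³/s
Check: V = 2.13 m/s, Re = 3.91×10^5, f = 0.01798, h_f = 30.2 m ≈ 30.0 m ✓

Q ≈ 0.134 m³/s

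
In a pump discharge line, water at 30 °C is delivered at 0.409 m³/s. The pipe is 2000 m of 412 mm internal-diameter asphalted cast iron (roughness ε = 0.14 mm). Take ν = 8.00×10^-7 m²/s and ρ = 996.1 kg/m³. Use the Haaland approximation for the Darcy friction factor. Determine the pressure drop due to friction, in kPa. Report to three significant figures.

V = 4Q/(πD²) = 4·0.409/(π·0.412²) = 3.068 m/s
Re = VD/ν = 3.068·0.412/8.00×10^-7 = 1.58×10^6 → turbulent
ε/D = 0.14/412 = 3.40×10^-4
Haaland: f = 0.01575
h_f = f(L/D)V²/(2g) = 0.01575·(2000/0.412)·3.068²/(2·9.81) = 36.67 m
Δp = ρg·h_f = 996.1·9.81·36.67 = 358.3 kPa

Δp ≈ 358 kPa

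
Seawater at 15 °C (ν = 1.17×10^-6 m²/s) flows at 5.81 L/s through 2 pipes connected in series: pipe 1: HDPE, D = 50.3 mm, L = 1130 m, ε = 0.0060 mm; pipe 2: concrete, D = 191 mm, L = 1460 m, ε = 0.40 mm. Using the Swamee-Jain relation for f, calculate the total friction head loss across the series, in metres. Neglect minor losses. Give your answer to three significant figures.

Pipe 1: V = 2.924 m/s, Re = 1.26×10^5, ε/D = 1.19×10^-4, f = 0.01783, h_1 = f(L/D)V²/2g = 174.5 m
Pipe 2: V = 0.2028 m/s, Re = 3.31×10^4, ε/D = 0.00209, f = 0.02823, h_2 = f(L/D)V²/2g = 0.4522 m
Series → Q common, losses add: H = Σh = 175.0 m

H ≈ 175 m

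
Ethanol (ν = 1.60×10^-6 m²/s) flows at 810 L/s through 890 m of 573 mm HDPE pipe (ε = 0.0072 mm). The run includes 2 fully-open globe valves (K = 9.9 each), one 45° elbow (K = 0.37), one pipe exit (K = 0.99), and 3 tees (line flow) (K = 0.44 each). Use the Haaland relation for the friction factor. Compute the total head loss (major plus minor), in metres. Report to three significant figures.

H_L ≈ 20.4 m

V = 4Q/(πD²) = 3.141 m/s; V²/2g = 0.5029 m
Re = 1.12×10^6, ε/D = 1.26×10^-5 → f = 0.01161 (Haaland)
Major: h_f = f(L/D)·V²/2g = 0.01161·1553·0.5029 = 9.069 m
Minor: ΣK = 22.5; h_m = ΣK·V²/2g = 11.30 m
Total H_L = 9.069 + 11.30 = 20.37 m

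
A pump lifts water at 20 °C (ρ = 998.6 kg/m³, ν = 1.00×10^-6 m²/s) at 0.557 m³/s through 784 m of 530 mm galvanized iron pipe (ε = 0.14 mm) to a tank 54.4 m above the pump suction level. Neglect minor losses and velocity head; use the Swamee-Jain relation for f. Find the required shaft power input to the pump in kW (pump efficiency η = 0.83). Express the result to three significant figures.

V = 4Q/(πD²) = 2.525 m/s; Re = 1.34×10^6; ε/D = 2.64×10^-4; f = 0.01524
h_f = f(L/D)V²/2g = 7.322 m
Total head H = z + h_f = 54.4 + 7.322 = 61.72 m
P_hyd = ρgQH = 998.6·9.81·0.557·61.72 = 336.8 kW
P_shaft = P_hyd/η = 336.8/0.83 = 405.8 kW

P_shaft ≈ 406 kW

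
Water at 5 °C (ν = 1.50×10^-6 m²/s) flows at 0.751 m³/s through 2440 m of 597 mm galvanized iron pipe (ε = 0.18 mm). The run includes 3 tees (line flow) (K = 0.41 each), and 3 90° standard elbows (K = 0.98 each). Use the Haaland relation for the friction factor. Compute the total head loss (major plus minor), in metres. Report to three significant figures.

V = 4Q/(πD²) = 2.683 m/s; V²/2g = 0.3669 m
Re = 1.07×10^6, ε/D = 3.02×10^-4 → f = 0.01558 (Haaland)
Major: h_f = f(L/D)·V²/2g = 0.01558·4087·0.3669 = 23.36 m
Minor: ΣK = 4.17; h_m = ΣK·V²/2g = 1.530 m
Total H_L = 23.36 + 1.530 = 24.89 m

H_L ≈ 24.9 m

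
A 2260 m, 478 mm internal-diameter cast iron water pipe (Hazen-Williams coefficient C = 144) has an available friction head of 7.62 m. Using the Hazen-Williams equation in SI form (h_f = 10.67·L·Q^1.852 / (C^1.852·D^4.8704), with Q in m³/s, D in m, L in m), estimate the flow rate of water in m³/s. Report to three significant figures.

Q ≈ 0.266 m³/s

Rearranging: Q = [h_f·C^1.852·D^4.8704 / (10.67·L)]^(1/1.852)
Q = [7.62·144^1.852·0.478^4.8704 / (10.67·2260)]^0.540 = 0.2663 m³/s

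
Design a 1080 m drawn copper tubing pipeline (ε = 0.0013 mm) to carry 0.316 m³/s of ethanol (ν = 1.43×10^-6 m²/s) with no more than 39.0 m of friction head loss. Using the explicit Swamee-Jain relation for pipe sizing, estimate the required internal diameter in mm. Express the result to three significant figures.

Swamee-Jain (Type III): D = 0.66·[ε^1.25·(LQ²/(gh_f))^4.75 + ν·Q^9.4·(L/(gh_f))^5.2]^0.04
LQ²/(gh_f) = 0.2819; L/(gh_f) = 2.823
Term 1 = ε^1.25·(…)^4.75 = 1.07×10^-10; Term 2 = ν·Q^9.4·(…)^5.2 = 6.25×10^-9
D = 0.66·(1.07×10^-10 + 6.25×10^-9)^0.04 = 0.3102 m = 310 mm
Check: V = 4.18 m/s, Re = 9.07×10^5, f = 0.01190, h_f = 36.9 m ≈ 39.0 m ✓

D ≈ 310 mm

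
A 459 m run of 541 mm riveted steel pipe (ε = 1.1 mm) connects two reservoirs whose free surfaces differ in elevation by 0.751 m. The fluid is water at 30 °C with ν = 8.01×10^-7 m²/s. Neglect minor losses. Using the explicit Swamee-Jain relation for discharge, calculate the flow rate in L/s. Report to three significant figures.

Q ≈ 196 L/s

Swamee-Jain (Type II): Q = -0.965·√(gD⁵h_f/L)·ln[ε/(3.7D) + √(3.17ν²L/(gD³h_f))]
√(gD⁵h_f/L) = √(9.81·0.541⁵·0.751/459) = 0.02727
ε/(3.7D) = 5.50×10^-4; √(3.17ν²L/(gD³h_f)) = 2.83×10^-5
Q = -0.965·0.02727·ln(5.778×10^-4) = 0.1962 m³/s
Check: V = 0.854 m/s, Re = 5.77×10^5, f = 0.02394, h_f = 0.755 m ≈ 0.751 m ✓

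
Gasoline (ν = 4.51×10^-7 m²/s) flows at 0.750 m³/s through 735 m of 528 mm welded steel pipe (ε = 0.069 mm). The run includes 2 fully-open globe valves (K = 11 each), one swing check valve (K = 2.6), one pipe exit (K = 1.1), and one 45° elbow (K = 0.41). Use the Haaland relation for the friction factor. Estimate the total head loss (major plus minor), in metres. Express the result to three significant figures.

H_L ≈ 26.4 m

V = 4Q/(πD²) = 3.425 m/s; V²/2g = 0.5980 m
Re = 4.01×10^6, ε/D = 1.31×10^-4 → f = 0.01296 (Haaland)
Major: h_f = f(L/D)·V²/2g = 0.01296·1392·0.5980 = 10.79 m
Minor: ΣK = 26.1; h_m = ΣK·V²/2g = 15.61 m
Total H_L = 10.79 + 15.61 = 26.40 m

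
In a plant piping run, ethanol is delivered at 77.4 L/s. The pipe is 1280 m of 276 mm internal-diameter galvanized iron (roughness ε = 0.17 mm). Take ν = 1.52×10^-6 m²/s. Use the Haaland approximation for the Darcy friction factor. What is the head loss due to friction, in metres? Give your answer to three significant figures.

V = 4Q/(πD²) = 4·0.0774/(π·0.276²) = 1.294 m/s
Re = VD/ν = 1.294·0.276/1.52×10^-6 = 2.35×10^5 → turbulent
ε/D = 0.17/276 = 6.16×10^-4
Haaland: f = 0.01900
h_f = f(L/D)V²/(2g) = 0.01900·(1280/0.276)·1.294²/(2·9.81) = 7.518 m

h_f ≈ 7.52 m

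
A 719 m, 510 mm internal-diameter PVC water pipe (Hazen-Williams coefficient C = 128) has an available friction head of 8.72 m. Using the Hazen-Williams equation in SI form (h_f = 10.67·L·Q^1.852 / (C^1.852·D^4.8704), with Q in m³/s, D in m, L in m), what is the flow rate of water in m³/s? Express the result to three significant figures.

Q ≈ 0.560 m³/s

Rearranging: Q = [h_f·C^1.852·D^4.8704 / (10.67·L)]^(1/1.852)
Q = [8.72·128^1.852·0.510^4.8704 / (10.67·719)]^0.540 = 0.5602 m³/s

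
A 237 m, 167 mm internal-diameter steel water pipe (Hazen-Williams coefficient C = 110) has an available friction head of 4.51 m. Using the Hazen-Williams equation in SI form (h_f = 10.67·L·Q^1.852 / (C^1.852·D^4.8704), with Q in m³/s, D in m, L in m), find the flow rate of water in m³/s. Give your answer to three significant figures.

Q ≈ 0.0326 m³/s

Rearranging: Q = [h_f·C^1.852·D^4.8704 / (10.67·L)]^(1/1.852)
Q = [4.51·110^1.852·0.167^4.8704 / (10.67·237)]^0.540 = 0.03259 m³/s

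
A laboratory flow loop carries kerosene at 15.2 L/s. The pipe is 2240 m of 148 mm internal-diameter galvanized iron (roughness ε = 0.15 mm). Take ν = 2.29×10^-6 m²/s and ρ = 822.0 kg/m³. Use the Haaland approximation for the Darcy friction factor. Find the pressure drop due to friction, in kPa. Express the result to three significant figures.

V = 4Q/(πD²) = 4·0.0152/(π·0.148²) = 0.8835 m/s
Re = VD/ν = 0.8835·0.148/2.29×10^-6 = 5.71×10^4 → turbulent
ε/D = 0.15/148 = 0.00101
Haaland: f = 0.02336
h_f = f(L/D)V²/(2g) = 0.02336·(2240/0.148)·0.8835²/(2·9.81) = 14.07 m
Δp = ρg·h_f = 822.0·9.81·14.07 = 113.5 kPa

Δp ≈ 113 kPa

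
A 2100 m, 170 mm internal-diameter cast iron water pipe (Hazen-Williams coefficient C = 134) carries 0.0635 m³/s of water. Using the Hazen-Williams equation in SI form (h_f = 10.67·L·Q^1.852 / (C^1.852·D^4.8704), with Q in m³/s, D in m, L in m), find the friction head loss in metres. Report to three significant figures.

h_f = 10.67·2100·0.0635^1.852 / (134^1.852·0.170^4.8704) = 87.45 m

h_f ≈ 87.4 m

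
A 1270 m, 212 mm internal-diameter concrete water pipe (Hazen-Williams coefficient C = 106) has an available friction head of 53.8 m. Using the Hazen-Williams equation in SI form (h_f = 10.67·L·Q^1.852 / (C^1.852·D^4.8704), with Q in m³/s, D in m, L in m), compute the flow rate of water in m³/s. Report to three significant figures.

Q ≈ 0.0906 m³/s

Rearranging: Q = [h_f·C^1.852·D^4.8704 / (10.67·L)]^(1/1.852)
Q = [53.8·106^1.852·0.212^4.8704 / (10.67·1270)]^0.540 = 0.09061 m³/s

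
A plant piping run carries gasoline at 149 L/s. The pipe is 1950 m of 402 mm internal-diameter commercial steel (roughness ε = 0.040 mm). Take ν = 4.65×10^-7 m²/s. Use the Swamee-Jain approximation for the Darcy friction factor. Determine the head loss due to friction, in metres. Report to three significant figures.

V = 4Q/(πD²) = 4·0.149/(π·0.402²) = 1.174 m/s
Re = VD/ν = 1.174·0.402/4.65×10^-7 = 1.01×10^6 → turbulent
ε/D = 0.040/402 = 9.95×10^-5
Swamee-Jain: f = 0.01348
h_f = f(L/D)V²/(2g) = 0.01348·(1950/0.402)·1.174²/(2·9.81) = 4.594 m

h_f ≈ 4.59 m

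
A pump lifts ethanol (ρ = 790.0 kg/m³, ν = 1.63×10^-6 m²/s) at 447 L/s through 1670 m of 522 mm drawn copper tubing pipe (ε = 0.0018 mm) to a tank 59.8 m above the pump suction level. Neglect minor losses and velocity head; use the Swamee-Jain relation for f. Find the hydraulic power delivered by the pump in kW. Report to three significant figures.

P_hyd ≈ 238 kW

V = 4Q/(πD²) = 2.089 m/s; Re = 6.69×10^5; ε/D = 3.45×10^-6; f = 0.01250
h_f = f(L/D)V²/2g = 8.894 m
Total head H = z + h_f = 59.8 + 8.894 = 68.69 m
P_hyd = ρgQH = 790.0·9.81·0.447·68.69 = 238.0 kW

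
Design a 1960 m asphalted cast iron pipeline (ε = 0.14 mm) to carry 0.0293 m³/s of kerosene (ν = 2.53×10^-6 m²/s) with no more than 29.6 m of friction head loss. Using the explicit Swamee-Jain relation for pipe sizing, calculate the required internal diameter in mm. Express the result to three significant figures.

Swamee-Jain (Type III): D = 0.66·[ε^1.25·(LQ²/(gh_f))^4.75 + ν·Q^9.4·(L/(gh_f))^5.2]^0.04
LQ²/(gh_f) = 0.005795; L/(gh_f) = 6.750
Term 1 = ε^1.25·(…)^4.75 = 3.61×10^-16; Term 2 = ν·Q^9.4·(…)^5.2 = 2.01×10^-16
D = 0.66·(3.61×10^-16 + 2.01×10^-16)^0.04 = 0.1620 m = 162 mm
Check: V = 1.42 m/s, Re = 9.10×10^4, f = 0.02207, h_f = 27.5 m ≈ 29.6 m ✓

D ≈ 162 mm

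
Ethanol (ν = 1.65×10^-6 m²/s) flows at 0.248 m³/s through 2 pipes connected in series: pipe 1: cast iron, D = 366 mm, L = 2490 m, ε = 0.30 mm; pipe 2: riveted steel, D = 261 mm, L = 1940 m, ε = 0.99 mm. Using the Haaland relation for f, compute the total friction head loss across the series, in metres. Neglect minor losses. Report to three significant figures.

Pipe 1: V = 2.357 m/s, Re = 5.23×10^5, ε/D = 8.20×10^-4, f = 0.01933, h_1 = f(L/D)V²/2g = 37.25 m
Pipe 2: V = 4.635 m/s, Re = 7.33×10^5, ε/D = 0.00379, f = 0.02818, h_2 = f(L/D)V²/2g = 229.4 m
Series → Q common, losses add: H = Σh = 266.6 m

H ≈ 267 m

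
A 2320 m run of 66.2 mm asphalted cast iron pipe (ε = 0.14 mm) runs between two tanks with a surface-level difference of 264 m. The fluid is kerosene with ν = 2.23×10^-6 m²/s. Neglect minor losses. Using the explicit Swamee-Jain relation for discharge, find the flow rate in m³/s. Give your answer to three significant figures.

Q ≈ 0.00821 m³/s

Swamee-Jain (Type II): Q = -0.965·√(gD⁵h_f/L)·ln[ε/(3.7D) + √(3.17ν²L/(gD³h_f))]
√(gD⁵h_f/L) = √(9.81·0.0662⁵·264/2320) = 0.001191
ε/(3.7D) = 5.72×10^-4; √(3.17ν²L/(gD³h_f)) = 2.21×10^-4
Q = -0.965·0.001191·ln(7.922×10^-4) = 0.008209 m³/s
Check: V = 2.39 m/s, Re = 7.08×10^4, f = 0.02624, h_f = 267 m ≈ 264 m ✓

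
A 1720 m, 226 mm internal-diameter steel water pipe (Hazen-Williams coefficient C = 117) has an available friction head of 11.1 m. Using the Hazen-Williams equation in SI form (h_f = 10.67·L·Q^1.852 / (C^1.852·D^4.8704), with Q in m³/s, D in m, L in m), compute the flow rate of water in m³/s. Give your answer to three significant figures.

Q ≈ 0.0428 m³/s

Rearranging: Q = [h_f·C^1.852·D^4.8704 / (10.67·L)]^(1/1.852)
Q = [11.1·117^1.852·0.226^4.8704 / (10.67·1720)]^0.540 = 0.04284 m³/s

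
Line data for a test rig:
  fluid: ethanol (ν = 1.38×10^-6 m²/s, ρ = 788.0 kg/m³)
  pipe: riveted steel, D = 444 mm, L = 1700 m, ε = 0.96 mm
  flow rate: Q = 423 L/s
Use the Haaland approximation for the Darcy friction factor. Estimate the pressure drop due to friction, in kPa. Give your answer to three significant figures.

V = 4Q/(πD²) = 4·0.423/(π·0.444²) = 2.732 m/s
Re = VD/ν = 2.732·0.444/1.38×10^-6 = 8.79×10^5 → turbulent
ε/D = 0.96/444 = 0.00216
Haaland: f = 0.02414
h_f = f(L/D)V²/(2g) = 0.02414·(1700/0.444)·2.732²/(2·9.81) = 35.16 m
Δp = ρg·h_f = 788.0·9.81·35.16 = 271.8 kPa

Δp ≈ 272 kPa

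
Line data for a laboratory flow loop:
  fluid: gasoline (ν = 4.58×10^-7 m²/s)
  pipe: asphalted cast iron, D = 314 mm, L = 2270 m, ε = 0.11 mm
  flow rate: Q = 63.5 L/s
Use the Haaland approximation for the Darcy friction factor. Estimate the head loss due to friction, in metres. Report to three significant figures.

V = 4Q/(πD²) = 4·0.0635/(π·0.314²) = 0.8200 m/s
Re = VD/ν = 0.8200·0.314/4.58×10^-7 = 5.62×10^5 → turbulent
ε/D = 0.11/314 = 3.50×10^-4
Haaland: f = 0.01644
h_f = f(L/D)V²/(2g) = 0.01644·(2270/0.314)·0.8200²/(2·9.81) = 4.073 m

h_f ≈ 4.07 m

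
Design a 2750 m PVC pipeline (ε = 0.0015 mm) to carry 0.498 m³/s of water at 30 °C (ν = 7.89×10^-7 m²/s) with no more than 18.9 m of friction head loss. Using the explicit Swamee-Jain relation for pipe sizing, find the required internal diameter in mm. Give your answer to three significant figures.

Swamee-Jain (Type III): D = 0.66·[ε^1.25·(LQ²/(gh_f))^4.75 + ν·Q^9.4·(L/(gh_f))^5.2]^0.04
LQ²/(gh_f) = 3.678; L/(gh_f) = 14.83
Term 1 = ε^1.25·(…)^4.75 = 2.55×10^-5; Term 2 = ν·Q^9.4·(…)^5.2 = 0.00138
D = 0.66·(2.55×10^-5 + 0.00138)^0.04 = 0.5076 m = 508 mm
Check: V = 2.46 m/s, Re = 1.58×10^6, f = 0.01086, h_f = 18.2 m ≈ 18.9 m ✓

D ≈ 508 mm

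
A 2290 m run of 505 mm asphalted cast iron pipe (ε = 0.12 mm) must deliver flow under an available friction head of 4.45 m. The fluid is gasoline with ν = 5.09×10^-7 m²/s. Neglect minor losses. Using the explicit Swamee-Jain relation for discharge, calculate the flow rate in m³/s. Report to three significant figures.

Q ≈ 0.227 m³/s

Swamee-Jain (Type II): Q = -0.965·√(gD⁵h_f/L)·ln[ε/(3.7D) + √(3.17ν²L/(gD³h_f))]
√(gD⁵h_f/L) = √(9.81·0.505⁵·4.45/2290) = 0.02502
ε/(3.7D) = 6.42×10^-5; √(3.17ν²L/(gD³h_f)) = 1.83×10^-5
Q = -0.965·0.02502·ln(8.251×10^-5) = 0.2270 m³/s
Check: V = 1.13 m/s, Re = 1.12×10^6, f = 0.01508, h_f = 4.48 m ≈ 4.45 m ✓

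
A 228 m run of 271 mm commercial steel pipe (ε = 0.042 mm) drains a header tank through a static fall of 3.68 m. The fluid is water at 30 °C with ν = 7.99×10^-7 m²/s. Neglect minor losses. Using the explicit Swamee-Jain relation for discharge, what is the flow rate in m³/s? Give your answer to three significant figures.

Q ≈ 0.141 m³/s

Swamee-Jain (Type II): Q = -0.965·√(gD⁵h_f/L)·ln[ε/(3.7D) + √(3.17ν²L/(gD³h_f))]
√(gD⁵h_f/L) = √(9.81·0.271⁵·3.68/228) = 0.01521
ε/(3.7D) = 4.19×10^-5; √(3.17ν²L/(gD³h_f)) = 2.53×10^-5
Q = -0.965·0.01521·ln(6.723×10^-5) = 0.1410 m³/s
Check: V = 2.45 m/s, Re = 8.29×10^5, f = 0.01444, h_f = 3.70 m ≈ 3.68 m ✓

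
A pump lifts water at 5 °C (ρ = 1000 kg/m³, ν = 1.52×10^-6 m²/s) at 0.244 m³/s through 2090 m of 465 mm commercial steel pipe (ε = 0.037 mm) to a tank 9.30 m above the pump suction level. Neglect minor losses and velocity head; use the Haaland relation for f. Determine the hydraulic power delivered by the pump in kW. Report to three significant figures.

V = 4Q/(πD²) = 1.437 m/s; Re = 4.40×10^5; ε/D = 7.96×10^-5; f = 0.01426
h_f = f(L/D)V²/2g = 6.745 m
Total head H = z + h_f = 9.30 + 6.745 = 16.05 m
P_hyd = ρgQH = 1000·9.81·0.244·16.05 = 38.41 kW

P_hyd ≈ 38.4 kW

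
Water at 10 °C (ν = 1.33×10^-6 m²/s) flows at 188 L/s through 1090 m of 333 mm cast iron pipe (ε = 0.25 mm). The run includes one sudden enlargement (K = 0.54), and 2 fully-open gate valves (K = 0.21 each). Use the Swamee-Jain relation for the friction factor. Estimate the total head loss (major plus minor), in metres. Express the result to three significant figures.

H_L ≈ 15.1 m

V = 4Q/(πD²) = 2.159 m/s; V²/2g = 0.2375 m
Re = 5.40×10^5, ε/D = 7.51×10^-4 → f = 0.01913 (Swamee-Jain)
Major: h_f = f(L/D)·V²/2g = 0.01913·3273·0.2375 = 14.87 m
Minor: ΣK = 0.960; h_m = ΣK·V²/2g = 0.2280 m
Total H_L = 14.87 + 0.2280 = 15.10 m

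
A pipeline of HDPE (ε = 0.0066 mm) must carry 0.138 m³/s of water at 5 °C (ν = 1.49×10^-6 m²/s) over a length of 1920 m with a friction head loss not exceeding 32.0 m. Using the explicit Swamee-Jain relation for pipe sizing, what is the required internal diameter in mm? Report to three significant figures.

D ≈ 268 mm

Swamee-Jain (Type III): D = 0.66·[ε^1.25·(LQ²/(gh_f))^4.75 + ν·Q^9.4·(L/(gh_f))^5.2]^0.04
LQ²/(gh_f) = 0.1165; L/(gh_f) = 6.116
Term 1 = ε^1.25·(…)^4.75 = 1.23×10^-11; Term 2 = ν·Q^9.4·(…)^5.2 = 1.51×10^-10
D = 0.66·(1.23×10^-11 + 1.51×10^-10)^0.04 = 0.2679 m = 268 mm
Check: V = 2.45 m/s, Re = 4.40×10^5, f = 0.01375, h_f = 30.1 m ≈ 32.0 m ✓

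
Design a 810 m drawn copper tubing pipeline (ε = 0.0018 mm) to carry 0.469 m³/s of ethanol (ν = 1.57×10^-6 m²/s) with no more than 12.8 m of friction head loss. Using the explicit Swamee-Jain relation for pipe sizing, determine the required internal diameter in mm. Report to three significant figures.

D ≈ 429 mm

Swamee-Jain (Type III): D = 0.66·[ε^1.25·(LQ²/(gh_f))^4.75 + ν·Q^9.4·(L/(gh_f))^5.2]^0.04
LQ²/(gh_f) = 1.419; L/(gh_f) = 6.451
Term 1 = ε^1.25·(…)^4.75 = 3.47×10^-7; Term 2 = ν·Q^9.4·(…)^5.2 = 2.06×10^-5
D = 0.66·(3.47×10^-7 + 2.06×10^-5)^0.04 = 0.4290 m = 429 mm
Check: V = 3.25 m/s, Re = 8.87×10^5, f = 0.01194, h_f = 12.1 m ≈ 12.8 m ✓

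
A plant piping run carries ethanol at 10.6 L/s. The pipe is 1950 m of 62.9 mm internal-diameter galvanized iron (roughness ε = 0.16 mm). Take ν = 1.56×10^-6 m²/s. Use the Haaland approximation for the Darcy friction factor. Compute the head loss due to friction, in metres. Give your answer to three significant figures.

h_f ≈ 478 m

V = 4Q/(πD²) = 4·0.0106/(π·0.0629²) = 3.411 m/s
Re = VD/ν = 3.411·0.0629/1.56×10^-6 = 1.38×10^5 → turbulent
ε/D = 0.16/62.9 = 0.00254
Haaland: f = 0.02600
h_f = f(L/D)V²/(2g) = 0.02600·(1950/0.0629)·3.411²/(2·9.81) = 478.1 m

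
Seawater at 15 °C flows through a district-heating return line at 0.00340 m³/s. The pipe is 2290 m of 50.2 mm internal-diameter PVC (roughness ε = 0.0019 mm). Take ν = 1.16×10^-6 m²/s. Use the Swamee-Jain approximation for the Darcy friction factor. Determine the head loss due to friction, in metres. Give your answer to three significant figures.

V = 4Q/(πD²) = 4·0.00340/(π·0.0502²) = 1.718 m/s
Re = VD/ν = 1.718·0.0502/1.16×10^-6 = 7.43×10^4 → turbulent
ε/D = 0.0019/50.2 = 3.78×10^-5
Swamee-Jain: f = 0.01922
h_f = f(L/D)V²/(2g) = 0.01922·(2290/0.0502)·1.718²/(2·9.81) = 131.9 m

h_f ≈ 132 m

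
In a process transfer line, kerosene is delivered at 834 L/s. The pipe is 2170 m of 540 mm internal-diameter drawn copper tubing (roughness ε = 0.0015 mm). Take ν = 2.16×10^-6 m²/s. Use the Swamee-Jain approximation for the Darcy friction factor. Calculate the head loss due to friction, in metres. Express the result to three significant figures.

V = 4Q/(πD²) = 4·0.834/(π·0.540²) = 3.642 m/s
Re = VD/ν = 3.642·0.540/2.16×10^-6 = 9.10×10^5 → turbulent
ε/D = 0.0015/540 = 2.78×10^-6
Swamee-Jain: f = 0.01186
h_f = f(L/D)V²/(2g) = 0.01186·(2170/0.540)·3.642²/(2·9.81) = 32.21 m

h_f ≈ 32.2 m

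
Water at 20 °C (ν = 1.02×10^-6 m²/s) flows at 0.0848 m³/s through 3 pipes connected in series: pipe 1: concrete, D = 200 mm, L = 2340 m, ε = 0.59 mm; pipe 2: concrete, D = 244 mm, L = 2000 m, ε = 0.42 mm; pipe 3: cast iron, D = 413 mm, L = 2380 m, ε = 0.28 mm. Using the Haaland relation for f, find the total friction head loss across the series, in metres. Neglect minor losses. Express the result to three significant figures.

Pipe 1: V = 2.699 m/s, Re = 5.29×10^5, ε/D = 0.00295, f = 0.02633, h_1 = f(L/D)V²/2g = 114.4 m
Pipe 2: V = 1.814 m/s, Re = 4.34×10^5, ε/D = 0.00172, f = 0.02297, h_2 = f(L/D)V²/2g = 31.56 m
Pipe 3: V = 0.6330 m/s, Re = 2.56×10^5, ε/D = 6.78×10^-4, f = 0.01921, h_3 = f(L/D)V²/2g = 2.260 m
Series → Q common, losses add: H = Σh = 148.2 m

H ≈ 148 m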